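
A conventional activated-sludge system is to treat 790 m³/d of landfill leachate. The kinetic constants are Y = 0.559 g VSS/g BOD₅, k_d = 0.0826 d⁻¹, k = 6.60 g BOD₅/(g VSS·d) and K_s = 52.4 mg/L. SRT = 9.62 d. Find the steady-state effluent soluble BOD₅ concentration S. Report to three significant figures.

From the Monod/SRT balance for a CMAS, S = K_s·(1+k_d θ_c)/[θ_c·(Y k − k_d) − 1] = 52.4 × (1 + 0.0826 × 9.62) / [9.62 × (0.559 × 6.60 − 0.0826) − 1] = 94.04 / 33.70 = 2.791 mg/L.

S ≈ 2.79 mg/L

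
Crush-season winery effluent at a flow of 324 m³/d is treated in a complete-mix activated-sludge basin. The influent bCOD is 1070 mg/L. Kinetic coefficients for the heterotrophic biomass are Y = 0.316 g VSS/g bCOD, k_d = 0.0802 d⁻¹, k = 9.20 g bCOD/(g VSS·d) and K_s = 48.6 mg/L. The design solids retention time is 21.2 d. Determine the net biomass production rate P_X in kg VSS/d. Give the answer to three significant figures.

For a completely mixed reactor with recycle the Lawrence–McCarty relation gives S = K_s·(1 + k_d·θ_c) / [θ_c·(Y·k − k_d) − 1] = 48.6 × (1 + 0.0802 × 21.2) / [21.2 × (0.316 × 9.20 − 0.0802) − 1] = 131.2 / 58.93 = 2.227 mg/L.
Observed yield with endogenous decay: Y_obs = Y / (1 + k_d·θ_c) = 0.316 / (1 + 0.0802 × 21.2) = 0.316 / 2.700 = 0.1170 g VSS/g bCOD.
Substrate removed = Q·(S₀ − S) = 324 m³/d × (1070 − 2.23) g/m³ = 3.46×10^5 g/d = 346.0 kg/d.
Net biomass production P_X = Y_obs × Q·(S₀ − S) = 0.1170 × 346.0 = 40.49 kg VSS/d.

P_X ≈ 40.5 kg VSS/d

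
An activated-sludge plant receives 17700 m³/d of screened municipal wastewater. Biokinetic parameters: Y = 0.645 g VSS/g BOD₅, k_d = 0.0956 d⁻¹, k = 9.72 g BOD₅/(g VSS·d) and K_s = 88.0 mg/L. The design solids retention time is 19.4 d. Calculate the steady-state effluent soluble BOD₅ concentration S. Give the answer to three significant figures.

S ≈ 2.12 mg/L

Effluent substrate depends only on kinetics and SRT: S = K_s(1 + k_d θ_c) / [θ_c(Yk − k_d) − 1] = 88.0 × (1 + 0.0956 × 19.4) / [19.4 × (0.645 × 9.72 − 0.0956) − 1] = 251.2 / 118.8 = 2.115 mg/L.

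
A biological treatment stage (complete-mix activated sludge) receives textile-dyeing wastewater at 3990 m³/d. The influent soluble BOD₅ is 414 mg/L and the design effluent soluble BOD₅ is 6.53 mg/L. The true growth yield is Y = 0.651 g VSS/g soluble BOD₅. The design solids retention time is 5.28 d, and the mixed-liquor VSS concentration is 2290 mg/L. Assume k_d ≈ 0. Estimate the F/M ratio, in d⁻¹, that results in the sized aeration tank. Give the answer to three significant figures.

Biomass mass balance (decay neglected): V·X = Y·Q·(S₀ − S)·θ_c, so V = 0.651 × 3990 × (414 − 6.53) × 5.28 / 2290 = 2440 m³.
Food-to-microorganism ratio F/M = Q S₀ / (V X) = 3990 × 414 / (2440 × 2290) = 0.2956 d⁻¹.

F/M ≈ 0.296 d⁻¹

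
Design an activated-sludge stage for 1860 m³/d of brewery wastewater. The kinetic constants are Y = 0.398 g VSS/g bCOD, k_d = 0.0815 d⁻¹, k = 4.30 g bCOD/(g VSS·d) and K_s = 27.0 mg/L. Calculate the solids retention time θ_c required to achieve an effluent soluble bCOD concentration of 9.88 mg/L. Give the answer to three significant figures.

θ_c ≈ 2.65 d

From 1/θ_c = Y·k·S/(K_s + S) − k_d: Y·k·S/(K_s+S) = 0.398 × 4.30 × 9.88 / (27.0 + 9.88) = 0.4585 d⁻¹.
1/θ_c = 0.4585 − 0.0815 = 0.3770 d⁻¹, so θ_c = 2.653 d.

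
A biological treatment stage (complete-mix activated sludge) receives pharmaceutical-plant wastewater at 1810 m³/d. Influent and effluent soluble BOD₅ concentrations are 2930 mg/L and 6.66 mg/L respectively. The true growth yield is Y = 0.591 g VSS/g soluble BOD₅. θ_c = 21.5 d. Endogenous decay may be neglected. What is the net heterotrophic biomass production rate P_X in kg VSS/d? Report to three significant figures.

P_X ≈ 3130 kg VSS/d

Since k_d ≈ 0, Y_obs = Y = 0.591 g VSS/g soluble BOD₅.
Substrate removed = Q·(S₀ − S) = 1810 m³/d × (2930 − 6.66) g/m³ = 5.29×10^6 g/d = 5291 kg/d.
Biomass produced: P_X = Y_obs·Q·ΔS = 0.5910 × 5291 ≈ 3127 kg VSS/d.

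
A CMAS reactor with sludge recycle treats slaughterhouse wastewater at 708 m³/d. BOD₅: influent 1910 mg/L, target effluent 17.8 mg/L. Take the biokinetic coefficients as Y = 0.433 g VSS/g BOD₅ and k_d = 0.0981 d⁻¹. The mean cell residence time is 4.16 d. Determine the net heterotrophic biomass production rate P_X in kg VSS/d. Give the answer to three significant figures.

P_X ≈ 412 kg VSS/d

The observed yield is Y_obs = Y/(1 + k_d·θ_c) = 0.433 / (1 + 0.0981 × 4.16) = 0.433 / 1.408 = 0.3075 g VSS per g BOD₅ removed.
Substrate removed = Q·(S₀ − S) = 708 m³/d × (1910 − 17.8) g/m³ = 1.34×10^6 g/d = 1340 kg/d.
Biomass produced: P_X = Y_obs·Q·ΔS = 0.3075 × 1340 ≈ 412.0 kg VSS/d.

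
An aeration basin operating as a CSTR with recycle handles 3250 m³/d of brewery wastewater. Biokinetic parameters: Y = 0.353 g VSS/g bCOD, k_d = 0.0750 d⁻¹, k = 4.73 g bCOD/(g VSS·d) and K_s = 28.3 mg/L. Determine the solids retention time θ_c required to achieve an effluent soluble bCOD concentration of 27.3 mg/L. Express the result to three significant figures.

θ_c ≈ 1.34 d

At the target effluent, Y k S/(K_s+S) = 0.353×4.73×27.3/55.60 = 0.8198 d⁻¹.
Then 1/θ_c = μ − k_d = 0.8198 − 0.0750 = 0.7448 d⁻¹, giving θ_c = 1.343 d.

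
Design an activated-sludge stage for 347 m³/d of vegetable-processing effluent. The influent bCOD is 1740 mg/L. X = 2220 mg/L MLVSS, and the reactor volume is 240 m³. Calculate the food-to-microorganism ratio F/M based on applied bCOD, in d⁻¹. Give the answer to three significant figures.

F/M = applied load / biomass = Q·S₀/(V·X) = 347 × 1740 / (240.0 × 2220) = 1.133 d⁻¹.

F/M ≈ 1.13 d⁻¹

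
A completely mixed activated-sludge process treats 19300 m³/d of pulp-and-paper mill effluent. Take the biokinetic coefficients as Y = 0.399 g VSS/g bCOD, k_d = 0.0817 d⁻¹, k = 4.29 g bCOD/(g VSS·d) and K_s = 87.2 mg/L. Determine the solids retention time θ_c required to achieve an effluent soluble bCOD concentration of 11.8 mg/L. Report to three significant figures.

At the target effluent, Y k S/(K_s+S) = 0.399×4.29×11.8/99.00 = 0.2040 d⁻¹.
1/θ_c = 0.2040 − 0.0817 = 0.1223 d⁻¹, so θ_c = 8.175 d.

θ_c ≈ 8.18 d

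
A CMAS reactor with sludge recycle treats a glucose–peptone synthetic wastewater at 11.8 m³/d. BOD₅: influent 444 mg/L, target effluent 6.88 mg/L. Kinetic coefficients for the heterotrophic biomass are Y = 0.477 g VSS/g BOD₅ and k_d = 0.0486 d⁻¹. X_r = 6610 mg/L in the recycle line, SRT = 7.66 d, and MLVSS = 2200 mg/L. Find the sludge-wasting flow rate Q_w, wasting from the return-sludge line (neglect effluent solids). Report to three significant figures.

Rearranging the biomass balance for a CMAS with decay, V = Y·Q·ΔS·θ_c / [X·(1+k_d θ_c)] = 0.477 × 11.8 × (444 − 6.88) × 7.66 / [2200 × (1 + 0.0486 × 7.66)] = 1.88×10^4 / 3019 = 6.243 m³.
θ_c = V·X/(Q_w·X_r) when wasting from the recycle, so Q_w = V·X/(θ_c·X_r) = 6.243 × 2200 / (7.66 × 6610) = 0.2712 m³/d.

Q_w ≈ 0.271 m³/d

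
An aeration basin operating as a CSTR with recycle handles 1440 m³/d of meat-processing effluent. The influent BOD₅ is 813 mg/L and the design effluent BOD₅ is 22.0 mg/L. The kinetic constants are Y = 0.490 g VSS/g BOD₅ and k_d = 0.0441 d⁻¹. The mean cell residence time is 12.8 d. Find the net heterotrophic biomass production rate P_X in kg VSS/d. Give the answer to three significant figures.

P_X ≈ 357 kg VSS/d

Y_obs = Y / (1 + k_d θ_c) = 0.490 / (1 + 0.0441 × 12.8) = 0.490 / 1.564 = 0.3132.
Substrate removed = Q·(S₀ − S) = 1440 m³/d × (813 − 22.0) g/m³ = 1.14×10^6 g/d = 1139 kg/d.
Net biomass production P_X = Y_obs × Q·(S₀ − S) = 0.3132 × 1139 = 356.8 kg VSS/d.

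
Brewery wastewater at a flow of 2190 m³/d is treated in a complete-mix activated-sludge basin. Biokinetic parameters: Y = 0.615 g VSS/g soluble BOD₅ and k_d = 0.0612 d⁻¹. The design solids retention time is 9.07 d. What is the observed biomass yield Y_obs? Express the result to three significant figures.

Y_obs ≈ 0.395 g VSS/g soluble BOD₅

The observed yield is Y_obs = Y/(1 + k_d·θ_c) = 0.615 / (1 + 0.0612 × 9.07) = 0.615 / 1.555 = 0.3955 g VSS per g soluble BOD₅ removed.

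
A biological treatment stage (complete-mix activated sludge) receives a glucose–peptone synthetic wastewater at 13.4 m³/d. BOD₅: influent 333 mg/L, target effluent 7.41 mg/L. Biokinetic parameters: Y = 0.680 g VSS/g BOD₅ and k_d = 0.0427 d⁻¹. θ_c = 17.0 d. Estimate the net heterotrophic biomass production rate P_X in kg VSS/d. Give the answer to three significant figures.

Observed yield with endogenous decay: Y_obs = Y / (1 + k_d·θ_c) = 0.680 / (1 + 0.0427 × 17.0) = 0.680 / 1.726 = 0.3940 g VSS/g BOD₅.
Mass of BOD₅ removed per day: Q(S₀ − S) = 13.4 × 325.6 g/m³ = 4.363 kg/d.
Net biomass production P_X = Y_obs × Q·(S₀ − S) = 0.3940 × 4.363 = 1.719 kg VSS/d.

P_X ≈ 1.72 kg VSS/d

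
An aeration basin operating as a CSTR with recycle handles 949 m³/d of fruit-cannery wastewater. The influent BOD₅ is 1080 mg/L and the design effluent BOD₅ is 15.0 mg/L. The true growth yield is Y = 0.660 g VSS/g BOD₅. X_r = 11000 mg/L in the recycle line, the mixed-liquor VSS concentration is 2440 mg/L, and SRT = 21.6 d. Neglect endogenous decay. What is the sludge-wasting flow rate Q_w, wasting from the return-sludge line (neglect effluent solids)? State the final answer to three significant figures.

Q_w ≈ 60.6 m³/d

V·X = Y·Q·ΔS·θ_c gives V = 0.660 × 949 × (1080 − 15.0) × 21.6 / 2440 = 5905 m³.
Q_w = (V·X)/(θ_c X_r) = 5905 × 2440 / (21.6 × 11000) = 60.64 m³/d.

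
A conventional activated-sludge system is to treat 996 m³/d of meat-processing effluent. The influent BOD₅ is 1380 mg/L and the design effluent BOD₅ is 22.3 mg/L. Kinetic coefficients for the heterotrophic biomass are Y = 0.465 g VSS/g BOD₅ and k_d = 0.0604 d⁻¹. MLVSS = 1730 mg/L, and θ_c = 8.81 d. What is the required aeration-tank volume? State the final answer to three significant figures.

Rearranging the biomass balance for a CMAS with decay, V = Y·Q·ΔS·θ_c / [X·(1+k_d θ_c)] = 0.465 × 996 × (1380 − 22.3) × 8.81 / [1730 × (1 + 0.0604 × 8.81)] = 5.54×10^6 / 2651 = 2090 m³.

V ≈ 2090 m³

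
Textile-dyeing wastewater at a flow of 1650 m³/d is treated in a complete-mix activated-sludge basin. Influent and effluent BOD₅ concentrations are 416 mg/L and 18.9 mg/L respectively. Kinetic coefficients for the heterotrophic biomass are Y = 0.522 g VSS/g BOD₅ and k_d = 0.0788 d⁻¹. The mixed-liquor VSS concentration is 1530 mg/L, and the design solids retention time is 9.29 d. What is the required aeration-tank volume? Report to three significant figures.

V ≈ 1200 m³

From the SRT design equation V = Y Q (S₀−S) θ_c / [X (1 + k_d θ_c)] = 0.522 × 1650 × (416 − 18.9) × 9.29 / [1530 × (1 + 0.0788 × 9.29)] = 3.18×10^6 / 2650 = 1199 m³.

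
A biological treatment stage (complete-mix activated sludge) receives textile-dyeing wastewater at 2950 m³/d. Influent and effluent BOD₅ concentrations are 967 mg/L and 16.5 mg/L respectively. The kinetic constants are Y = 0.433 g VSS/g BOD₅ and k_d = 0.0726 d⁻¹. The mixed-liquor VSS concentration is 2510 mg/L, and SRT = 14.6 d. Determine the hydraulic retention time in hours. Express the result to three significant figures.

τ ≈ 27.9 h

From the SRT design equation V = Y Q (S₀−S) θ_c / [X (1 + k_d θ_c)] = 0.433 × 2950 × (967 − 16.5) × 14.6 / [2510 × (1 + 0.0726 × 14.6)] = 1.77×10^7 / 5170 = 3428 m³.
HRT = V/Q = 3428 m³ / 2950 m³·d⁻¹ = 1.162 d × 24 = 27.89 h.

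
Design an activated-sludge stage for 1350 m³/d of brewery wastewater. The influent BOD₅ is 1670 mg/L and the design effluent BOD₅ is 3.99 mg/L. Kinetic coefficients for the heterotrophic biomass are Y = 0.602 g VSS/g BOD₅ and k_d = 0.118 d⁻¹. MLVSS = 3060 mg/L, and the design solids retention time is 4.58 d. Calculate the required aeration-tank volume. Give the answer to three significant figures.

V ≈ 1320 m³

From the SRT design equation V = Y Q (S₀−S) θ_c / [X (1 + k_d θ_c)] = 0.602 × 1350 × (1670 − 3.99) × 4.58 / [3060 × (1 + 0.118 × 4.58)] = 6.2×10^6 / 4714 = 1316 m³.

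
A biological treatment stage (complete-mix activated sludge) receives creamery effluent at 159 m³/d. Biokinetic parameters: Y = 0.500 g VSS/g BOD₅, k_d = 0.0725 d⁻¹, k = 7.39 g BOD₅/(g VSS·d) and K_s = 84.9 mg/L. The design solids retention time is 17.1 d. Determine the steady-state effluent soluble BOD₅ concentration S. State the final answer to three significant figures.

S ≈ 3.12 mg/L

From the Monod/SRT balance for a CMAS, S = K_s·(1+k_d θ_c)/[θ_c·(Y k − k_d) − 1] = 84.9 × (1 + 0.0725 × 17.1) / [17.1 × (0.500 × 7.39 − 0.0725) − 1] = 190.2 / 60.94 = 3.120 mg/L.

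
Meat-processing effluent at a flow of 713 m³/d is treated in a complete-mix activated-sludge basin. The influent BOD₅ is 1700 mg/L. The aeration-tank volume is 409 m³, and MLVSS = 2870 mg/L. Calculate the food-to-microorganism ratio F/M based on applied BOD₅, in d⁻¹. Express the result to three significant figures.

F/M = applied load / biomass = Q·S₀/(V·X) = 713 × 1700 / (409.0 × 2870) = 1.033 d⁻¹.

F/M ≈ 1.03 d⁻¹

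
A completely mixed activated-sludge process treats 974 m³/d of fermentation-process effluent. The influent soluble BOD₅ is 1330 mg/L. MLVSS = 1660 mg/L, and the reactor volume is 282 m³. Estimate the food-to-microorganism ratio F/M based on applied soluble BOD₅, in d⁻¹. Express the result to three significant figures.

Food-to-microorganism ratio F/M = Q S₀ / (V X) = 974 × 1330 / (282.0 × 1660) = 2.767 d⁻¹.

F/M ≈ 2.77 d⁻¹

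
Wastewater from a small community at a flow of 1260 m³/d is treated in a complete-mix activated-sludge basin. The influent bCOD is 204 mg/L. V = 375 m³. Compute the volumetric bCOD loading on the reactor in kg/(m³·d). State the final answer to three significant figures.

L_v ≈ 0.685 kg bCOD/(m³·d)

Volumetric loading L_v = Q·S₀ / V = 1260 × 204 g/m³ / 375.0 m³ = 685.4 g/(m³·d) = 0.6854 kg bCOD/(m³·d).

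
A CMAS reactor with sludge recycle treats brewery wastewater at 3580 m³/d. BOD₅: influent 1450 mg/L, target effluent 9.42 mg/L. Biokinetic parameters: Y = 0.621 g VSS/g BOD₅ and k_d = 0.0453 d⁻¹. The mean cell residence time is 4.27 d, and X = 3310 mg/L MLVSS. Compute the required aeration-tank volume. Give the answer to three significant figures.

Steady-state biomass mass balance: V·X·(1 + k_d·θ_c) = Y·Q·(S₀ − S)·θ_c, so V = 0.621 × 3580 × (1450 − 9.42) × 4.27 / [3310 × (1 + 0.0453 × 4.27)] = 1.37×10^7 / 3950 = 3462 m³.

V ≈ 3460 m³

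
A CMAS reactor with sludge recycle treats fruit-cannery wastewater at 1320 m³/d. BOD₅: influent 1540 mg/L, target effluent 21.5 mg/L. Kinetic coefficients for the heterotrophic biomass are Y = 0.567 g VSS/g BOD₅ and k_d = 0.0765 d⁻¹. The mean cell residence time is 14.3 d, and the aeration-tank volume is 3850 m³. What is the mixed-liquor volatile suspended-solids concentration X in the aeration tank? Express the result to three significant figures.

X = Y·Q·ΔS·θ_c / [V·(1 + k_d θ_c)] = 0.567 × 1320 × (1540 − 21.5) × 14.3 / [3850 × (1 + 0.0765 × 14.3)] = 2016 mg/L.

X ≈ 2020 mg/L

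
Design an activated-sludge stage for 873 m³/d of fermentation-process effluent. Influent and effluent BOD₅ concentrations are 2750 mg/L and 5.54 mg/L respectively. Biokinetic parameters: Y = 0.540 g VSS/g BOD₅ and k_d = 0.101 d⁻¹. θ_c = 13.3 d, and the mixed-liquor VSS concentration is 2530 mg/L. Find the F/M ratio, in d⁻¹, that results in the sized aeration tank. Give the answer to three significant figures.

F/M ≈ 0.327 d⁻¹

Rearranging the biomass balance for a CMAS with decay, V = Y·Q·ΔS·θ_c / [X·(1+k_d θ_c)] = 0.540 × 873 × (2750 − 5.54) × 13.3 / [2530 × (1 + 0.101 × 13.3)] = 1.72×10^7 / 5929 = 2902 m³.
F/M = applied load / biomass = Q·S₀/(V·X) = 873 × 2750 / (2902 × 2530) = 0.3269 d⁻¹.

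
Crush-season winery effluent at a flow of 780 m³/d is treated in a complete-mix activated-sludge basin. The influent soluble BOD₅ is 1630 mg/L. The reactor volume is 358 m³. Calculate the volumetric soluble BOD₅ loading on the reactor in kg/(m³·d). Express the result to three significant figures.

L_v ≈ 3.55 kg soluble BOD₅/(m³·d)

L_v = Q S₀ / V = 780 × 1630 × 10⁻³ / 358.0 = 3.551 kg/(m³·d).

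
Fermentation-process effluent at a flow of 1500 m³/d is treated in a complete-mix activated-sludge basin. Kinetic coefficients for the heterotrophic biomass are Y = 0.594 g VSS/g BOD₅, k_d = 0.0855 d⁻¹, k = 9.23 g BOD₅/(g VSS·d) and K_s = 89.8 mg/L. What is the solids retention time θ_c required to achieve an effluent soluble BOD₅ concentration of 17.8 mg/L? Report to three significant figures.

θ_c ≈ 1.22 d

Specific growth rate at S = 17.8 mg/L: μ = YkS/(K_s+S) = 0.594·9.23·17.8/(89.8+17.8) = 0.9070 d⁻¹.
1/θ_c = 0.9070 − 0.0855 = 0.8215 d⁻¹, so θ_c = 1.217 d.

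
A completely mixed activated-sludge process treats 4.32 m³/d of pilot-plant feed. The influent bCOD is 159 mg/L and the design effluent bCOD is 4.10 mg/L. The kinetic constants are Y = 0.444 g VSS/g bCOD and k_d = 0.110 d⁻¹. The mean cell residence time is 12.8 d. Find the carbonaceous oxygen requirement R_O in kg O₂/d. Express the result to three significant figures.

R_O ≈ 0.494 kg O₂/d

Y_obs = Y / (1 + k_d θ_c) = 0.444 / (1 + 0.110 × 12.8) = 0.444 / 2.408 = 0.1844.
ΔS = 159 − 4.10 = 154.9 mg/L, so the substrate removal rate is 4.32 × 154.9/1000 = 0.6692 kg bCOD/d.
Biomass synthesised: P_X = Y_obs × 0.6692 = 0.1234 kg VSS/d.
R_O = Q·ΔS − 1.42 P_X = 0.6692 − 0.1752 = 0.4940 kg O₂/d.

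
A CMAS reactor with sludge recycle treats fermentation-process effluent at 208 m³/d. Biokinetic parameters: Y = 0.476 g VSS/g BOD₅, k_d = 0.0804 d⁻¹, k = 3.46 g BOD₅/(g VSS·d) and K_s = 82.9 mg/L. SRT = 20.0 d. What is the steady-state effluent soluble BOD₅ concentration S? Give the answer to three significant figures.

S ≈ 7.13 mg/L

For a completely mixed reactor with recycle the Lawrence–McCarty relation gives S = K_s·(1 + k_d·θ_c) / [θ_c·(Y·k − k_d) − 1] = 82.9 × (1 + 0.0804 × 20.0) / [20.0 × (0.476 × 3.46 − 0.0804) − 1] = 216.2 / 30.33 = 7.128 mg/L.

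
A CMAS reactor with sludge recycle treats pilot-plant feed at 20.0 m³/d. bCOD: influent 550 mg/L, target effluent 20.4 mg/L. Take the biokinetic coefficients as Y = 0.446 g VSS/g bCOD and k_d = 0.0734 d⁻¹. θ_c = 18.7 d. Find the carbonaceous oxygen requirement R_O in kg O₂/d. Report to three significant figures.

R_O ≈ 7.76 kg O₂/d

Y_obs = Y / (1 + k_d θ_c) = 0.446 / (1 + 0.0734 × 18.7) = 0.446 / 2.373 = 0.1880.
ΔS = 550 − 20.4 = 529.6 mg/L, so the substrate removal rate is 20.0 × 529.6/1000 = 10.59 kg bCOD/d.
P_X = Y_obs·Q·(S₀ − S) = 0.1880 × 10.59 = 1.991 kg VSS/d.
Carbonaceous O₂ demand = substrate oxidised − cell-mass equivalent = 10.59 − 1.42 × 1.991 = 7.765 kg O₂/d.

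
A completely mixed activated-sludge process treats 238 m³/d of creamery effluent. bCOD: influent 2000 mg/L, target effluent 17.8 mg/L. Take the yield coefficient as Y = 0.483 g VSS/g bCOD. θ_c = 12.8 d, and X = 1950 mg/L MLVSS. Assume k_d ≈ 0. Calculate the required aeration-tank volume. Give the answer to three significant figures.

V·X = Y·Q·ΔS·θ_c gives V = 0.483 × 238 × (2000 − 17.8) × 12.8 / 1950 = 1496 m³.

V ≈ 1500 m³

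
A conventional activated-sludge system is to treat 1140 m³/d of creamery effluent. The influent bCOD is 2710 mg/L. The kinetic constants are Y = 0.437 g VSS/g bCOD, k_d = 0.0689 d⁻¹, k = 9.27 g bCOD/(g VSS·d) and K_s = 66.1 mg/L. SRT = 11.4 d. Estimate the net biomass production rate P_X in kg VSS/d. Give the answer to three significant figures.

P_X ≈ 755 kg VSS/d

From the Monod/SRT balance for a CMAS, S = K_s·(1+k_d θ_c)/[θ_c·(Y k − k_d) − 1] = 66.1 × (1 + 0.0689 × 11.4) / [11.4 × (0.437 × 9.27 − 0.0689) − 1] = 118.0 / 44.40 = 2.658 mg/L.
The observed yield is Y_obs = Y/(1 + k_d·θ_c) = 0.437 / (1 + 0.0689 × 11.4) = 0.437 / 1.785 = 0.2448 g VSS per g bCOD removed.
ΔS = 2710 − 2.66 = 2707 mg/L, so the substrate removal rate is 1140 × 2707/1000 = 3086 kg bCOD/d.
So the net sludge growth is P_X = 0.2448 × 3086 = 755.4 kg VSS/d.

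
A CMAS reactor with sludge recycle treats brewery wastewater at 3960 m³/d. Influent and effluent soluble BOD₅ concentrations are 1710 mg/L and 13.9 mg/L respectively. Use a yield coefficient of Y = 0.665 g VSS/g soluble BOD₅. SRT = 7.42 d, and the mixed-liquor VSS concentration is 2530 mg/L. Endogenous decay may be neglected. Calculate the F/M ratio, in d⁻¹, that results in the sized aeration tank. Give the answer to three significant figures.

F/M ≈ 0.204 d⁻¹

Biomass mass balance (decay neglected): V·X = Y·Q·(S₀ − S)·θ_c, so V = 0.665 × 3960 × (1710 − 13.9) × 7.42 / 2530 = 13099 m³.
Food-to-microorganism ratio F/M = Q S₀ / (V X) = 3960 × 1710 / (13099 × 2530) = 0.2043 d⁻¹.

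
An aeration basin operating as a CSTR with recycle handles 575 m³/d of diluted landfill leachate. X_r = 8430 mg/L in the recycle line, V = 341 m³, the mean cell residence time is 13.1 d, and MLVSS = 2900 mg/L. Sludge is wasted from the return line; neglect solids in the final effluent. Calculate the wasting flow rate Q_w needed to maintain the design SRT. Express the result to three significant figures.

Wasting from the return line (neglecting effluent solids): Q_w = V·X / (θ_c·X_r) = 341.0 × 2900 / (13.1 × 8430) = 8.955 m³/d.

Q_w ≈ 8.95 m³/d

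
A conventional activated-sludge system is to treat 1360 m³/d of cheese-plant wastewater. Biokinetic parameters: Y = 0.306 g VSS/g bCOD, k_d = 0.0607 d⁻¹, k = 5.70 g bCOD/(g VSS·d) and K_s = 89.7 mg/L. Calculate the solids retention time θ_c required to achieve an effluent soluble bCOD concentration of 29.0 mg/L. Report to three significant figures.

Specific growth rate at S = 29.0 mg/L: μ = YkS/(K_s+S) = 0.306·5.70·29.0/(89.7+29.0) = 0.4261 d⁻¹.
Then 1/θ_c = μ − k_d = 0.4261 − 0.0607 = 0.3654 d⁻¹, giving θ_c = 2.736 d.

θ_c ≈ 2.74 d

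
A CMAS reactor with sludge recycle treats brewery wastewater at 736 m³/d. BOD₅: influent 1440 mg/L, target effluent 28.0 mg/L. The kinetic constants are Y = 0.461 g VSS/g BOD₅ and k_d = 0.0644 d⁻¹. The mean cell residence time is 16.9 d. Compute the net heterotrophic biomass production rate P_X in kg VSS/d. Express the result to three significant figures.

P_X ≈ 229 kg VSS/d

Observed yield with endogenous decay: Y_obs = Y / (1 + k_d·θ_c) = 0.461 / (1 + 0.0644 × 16.9) = 0.461 / 2.088 = 0.2207 g VSS/g BOD₅.
Q·(S₀ − S) = 736 × (1440 − 28.0) × 10⁻³ = 1039 kg/d removed.
So the net sludge growth is P_X = 0.2207 × 1039 = 229.4 kg VSS/d.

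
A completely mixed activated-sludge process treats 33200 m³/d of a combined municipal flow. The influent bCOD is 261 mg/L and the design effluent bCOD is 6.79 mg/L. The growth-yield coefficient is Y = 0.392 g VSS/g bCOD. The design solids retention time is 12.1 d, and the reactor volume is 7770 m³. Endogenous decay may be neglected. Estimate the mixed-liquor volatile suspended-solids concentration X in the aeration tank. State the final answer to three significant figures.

From V·X = Y·Q·(S₀ − S)·θ_c (decay neglected): X = 0.392 × 33200 × (261 − 6.79) × 12.1 / 7770 = 5152 mg/L.

X ≈ 5150 mg/L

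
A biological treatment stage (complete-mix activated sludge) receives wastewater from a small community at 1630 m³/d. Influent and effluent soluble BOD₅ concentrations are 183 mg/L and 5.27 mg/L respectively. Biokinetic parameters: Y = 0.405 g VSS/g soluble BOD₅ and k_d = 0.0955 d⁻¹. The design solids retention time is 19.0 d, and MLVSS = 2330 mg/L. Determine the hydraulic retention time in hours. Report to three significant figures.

τ ≈ 5.01 h

Rearranging the biomass balance for a CMAS with decay, V = Y·Q·ΔS·θ_c / [X·(1+k_d θ_c)] = 0.405 × 1630 × (183 − 5.27) × 19.0 / [2330 × (1 + 0.0955 × 19.0)] = 2.23×10^6 / 6558 = 339.9 m³.
Hydraulic retention time τ = V/Q = 339.9 / 1630 = 0.2086 d = 5.005 h.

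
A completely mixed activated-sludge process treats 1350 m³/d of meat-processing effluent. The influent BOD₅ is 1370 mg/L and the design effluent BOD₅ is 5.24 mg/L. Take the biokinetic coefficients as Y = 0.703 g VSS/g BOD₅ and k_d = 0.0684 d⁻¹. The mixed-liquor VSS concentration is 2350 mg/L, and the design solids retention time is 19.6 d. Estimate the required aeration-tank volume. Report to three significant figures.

Rearranging the biomass balance for a CMAS with decay, V = Y·Q·ΔS·θ_c / [X·(1+k_d θ_c)] = 0.703 × 1350 × (1370 − 5.24) × 19.6 / [2350 × (1 + 0.0684 × 19.6)] = 2.54×10^7 / 5501 = 4615 m³.

V ≈ 4620 m³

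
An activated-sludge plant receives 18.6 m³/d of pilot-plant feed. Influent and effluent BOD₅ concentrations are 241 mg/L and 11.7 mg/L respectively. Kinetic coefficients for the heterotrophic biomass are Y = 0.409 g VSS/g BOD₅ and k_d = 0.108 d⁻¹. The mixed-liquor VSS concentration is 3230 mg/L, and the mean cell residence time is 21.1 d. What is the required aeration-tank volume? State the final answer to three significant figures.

V ≈ 3.48 m³

From the SRT design equation V = Y Q (S₀−S) θ_c / [X (1 + k_d θ_c)] = 0.409 × 18.6 × (241 − 11.7) × 21.1 / [3230 × (1 + 0.108 × 21.1)] = 3.68×10^4 / 10591 = 3.475 m³.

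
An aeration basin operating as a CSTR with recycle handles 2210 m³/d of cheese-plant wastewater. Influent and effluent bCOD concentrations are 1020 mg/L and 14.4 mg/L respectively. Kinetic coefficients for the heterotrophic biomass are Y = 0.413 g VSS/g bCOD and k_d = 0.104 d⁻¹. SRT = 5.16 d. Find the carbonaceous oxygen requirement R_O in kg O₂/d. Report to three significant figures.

The observed yield is Y_obs = Y/(1 + k_d·θ_c) = 0.413 / (1 + 0.104 × 5.16) = 0.413 / 1.537 = 0.2688 g VSS per g bCOD removed.
Substrate removed = Q·(S₀ − S) = 2210 m³/d × (1020 − 14.4) g/m³ = 2.22×10^6 g/d = 2222 kg/d.
Net sludge production P_X = 0.2688 × 2222 = 597.3 kg VSS/d.
R_O = Q·ΔS − 1.42 P_X = 2222 − 848.2 = 1374 kg O₂/d.

R_O ≈ 1370 kg O₂/d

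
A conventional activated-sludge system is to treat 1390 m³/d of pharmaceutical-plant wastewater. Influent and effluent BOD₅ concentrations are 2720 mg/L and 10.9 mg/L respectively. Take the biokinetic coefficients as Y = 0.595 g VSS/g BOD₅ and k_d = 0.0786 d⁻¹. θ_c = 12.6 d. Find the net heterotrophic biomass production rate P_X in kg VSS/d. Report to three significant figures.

The observed yield is Y_obs = Y/(1 + k_d·θ_c) = 0.595 / (1 + 0.0786 × 12.6) = 0.595 / 1.990 = 0.2989 g VSS per g BOD₅ removed.
Mass of BOD₅ removed per day: Q(S₀ − S) = 1390 × 2709 g/m³ = 3766 kg/d.
Biomass produced: P_X = Y_obs·Q·ΔS = 0.2989 × 3766 ≈ 1126 kg VSS/d.

P_X ≈ 1130 kg VSS/d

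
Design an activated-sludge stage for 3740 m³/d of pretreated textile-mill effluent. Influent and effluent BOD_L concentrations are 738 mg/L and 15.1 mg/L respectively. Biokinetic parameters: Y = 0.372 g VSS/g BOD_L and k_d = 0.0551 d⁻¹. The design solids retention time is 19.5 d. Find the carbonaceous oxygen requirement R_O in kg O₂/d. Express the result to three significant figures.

The observed yield is Y_obs = Y/(1 + k_d·θ_c) = 0.372 / (1 + 0.0551 × 19.5) = 0.372 / 2.074 = 0.1793 g VSS per g BOD_L removed.
Q·(S₀ − S) = 3740 × (738 − 15.1) × 10⁻³ = 2704 kg/d removed.
Net sludge production P_X = 0.1793 × 2704 = 484.8 kg VSS/d.
R_O = Q·(S₀ − S) − 1.42·P_X = 2704 − 1.42 × 484.8 = 2015 kg O₂/d.

R_O ≈ 2020 kg O₂/d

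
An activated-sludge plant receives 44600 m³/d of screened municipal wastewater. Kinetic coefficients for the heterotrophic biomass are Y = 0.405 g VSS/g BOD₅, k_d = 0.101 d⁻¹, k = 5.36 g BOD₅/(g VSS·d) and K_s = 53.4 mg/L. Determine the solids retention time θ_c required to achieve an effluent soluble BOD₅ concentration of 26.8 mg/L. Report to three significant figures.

θ_c ≈ 1.60 d

At the target effluent, Y k S/(K_s+S) = 0.405×5.36×26.8/80.20 = 0.7254 d⁻¹.
Then 1/θ_c = μ − k_d = 0.7254 − 0.101 = 0.6244 d⁻¹, giving θ_c = 1.602 d.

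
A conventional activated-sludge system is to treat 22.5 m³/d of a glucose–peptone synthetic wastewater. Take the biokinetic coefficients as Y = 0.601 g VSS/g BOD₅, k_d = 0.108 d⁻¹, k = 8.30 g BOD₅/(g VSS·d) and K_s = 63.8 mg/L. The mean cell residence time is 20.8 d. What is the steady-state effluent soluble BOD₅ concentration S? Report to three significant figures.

From the Monod/SRT balance for a CMAS, S = K_s·(1+k_d θ_c)/[θ_c·(Y k − k_d) − 1] = 63.8 × (1 + 0.108 × 20.8) / [20.8 × (0.601 × 8.30 − 0.108) − 1] = 207.1 / 100.5 = 2.061 mg/L.

S ≈ 2.06 mg/L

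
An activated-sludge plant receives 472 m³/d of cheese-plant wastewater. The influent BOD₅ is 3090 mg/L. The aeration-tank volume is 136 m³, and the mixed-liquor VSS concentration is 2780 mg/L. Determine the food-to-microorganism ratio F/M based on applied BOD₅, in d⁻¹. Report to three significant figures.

F/M ≈ 3.86 d⁻¹

F/M = applied load / biomass = Q·S₀/(V·X) = 472 × 3090 / (136.0 × 2780) = 3.858 d⁻¹.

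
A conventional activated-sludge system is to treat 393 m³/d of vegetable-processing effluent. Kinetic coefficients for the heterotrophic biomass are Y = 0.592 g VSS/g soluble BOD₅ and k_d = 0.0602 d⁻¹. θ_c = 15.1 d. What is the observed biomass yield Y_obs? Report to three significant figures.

Correct the yield for decay: Y_obs = Y/(1 + k_d θ_c) = 0.592 / (1 + 0.0602 × 15.1) = 0.592 / 1.909 = 0.3101.

Y_obs ≈ 0.310 g VSS/g soluble BOD₅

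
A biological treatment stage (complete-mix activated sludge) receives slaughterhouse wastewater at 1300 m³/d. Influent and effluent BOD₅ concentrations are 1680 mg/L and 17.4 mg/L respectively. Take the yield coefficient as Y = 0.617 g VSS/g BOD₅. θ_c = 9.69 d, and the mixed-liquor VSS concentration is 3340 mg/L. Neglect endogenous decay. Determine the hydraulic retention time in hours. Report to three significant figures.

Biomass mass balance (decay neglected): V·X = Y·Q·(S₀ − S)·θ_c, so V = 0.617 × 1300 × (1680 − 17.4) × 9.69 / 3340 = 3869 m³.
HRT = V/Q = 3869 m³ / 1300 m³·d⁻¹ = 2.976 d × 24 = 71.43 h.

τ ≈ 71.4 h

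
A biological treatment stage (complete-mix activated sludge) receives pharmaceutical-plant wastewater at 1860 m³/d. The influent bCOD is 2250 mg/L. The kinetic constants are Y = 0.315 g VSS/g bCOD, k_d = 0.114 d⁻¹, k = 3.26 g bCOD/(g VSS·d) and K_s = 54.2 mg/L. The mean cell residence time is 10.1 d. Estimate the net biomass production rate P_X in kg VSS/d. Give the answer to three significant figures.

For a completely mixed reactor with recycle the Lawrence–McCarty relation gives S = K_s·(1 + k_d·θ_c) / [θ_c·(Y·k − k_d) − 1] = 54.2 × (1 + 0.114 × 10.1) / [10.1 × (0.315 × 3.26 − 0.114) − 1] = 116.6 / 8.220 = 14.19 mg/L.
The observed yield is Y_obs = Y/(1 + k_d·θ_c) = 0.315 / (1 + 0.114 × 10.1) = 0.315 / 2.151 = 0.1464 g VSS per g bCOD removed.
Q·(S₀ − S) = 1860 × (2250 − 14.2) × 10⁻³ = 4159 kg/d removed.
Net biomass production P_X = Y_obs × Q·(S₀ − S) = 0.1464 × 4159 = 608.9 kg VSS/d.

P_X ≈ 609 kg VSS/d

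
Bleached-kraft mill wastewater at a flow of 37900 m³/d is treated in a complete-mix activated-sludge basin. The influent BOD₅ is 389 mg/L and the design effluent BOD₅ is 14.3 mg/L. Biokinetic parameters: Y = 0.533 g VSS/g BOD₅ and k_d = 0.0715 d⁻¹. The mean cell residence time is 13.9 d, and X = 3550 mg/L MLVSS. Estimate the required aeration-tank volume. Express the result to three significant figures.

V ≈ 14900 m³

Steady-state biomass mass balance: V·X·(1 + k_d·θ_c) = Y·Q·(S₀ − S)·θ_c, so V = 0.533 × 37900 × (389 − 14.3) × 13.9 / [3550 × (1 + 0.0715 × 13.9)] = 1.05×10^8 / 7078 = 14864 m³.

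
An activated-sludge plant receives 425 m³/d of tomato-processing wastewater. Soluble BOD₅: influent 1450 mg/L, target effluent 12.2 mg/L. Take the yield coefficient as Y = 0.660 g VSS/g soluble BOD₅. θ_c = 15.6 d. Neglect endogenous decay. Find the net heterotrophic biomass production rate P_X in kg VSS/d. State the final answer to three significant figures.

P_X ≈ 403 kg VSS/d

No decay correction is needed, so Y_obs = Y = 0.660.
ΔS = 1450 − 12.2 = 1438 mg/L, so the substrate removal rate is 425 × 1438/1000 = 611.1 kg soluble BOD₅/d.
Net biomass production P_X = Y_obs × Q·(S₀ − S) = 0.6600 × 611.1 = 403.3 kg VSS/d.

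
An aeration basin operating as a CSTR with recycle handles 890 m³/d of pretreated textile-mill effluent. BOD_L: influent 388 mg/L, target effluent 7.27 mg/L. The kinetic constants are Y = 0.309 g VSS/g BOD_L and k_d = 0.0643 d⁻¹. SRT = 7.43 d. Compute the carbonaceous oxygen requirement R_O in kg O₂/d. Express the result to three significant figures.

Y_obs = Y / (1 + k_d θ_c) = 0.309 / (1 + 0.0643 × 7.43) = 0.309 / 1.478 = 0.2091.
Mass of BOD_L removed per day: Q(S₀ − S) = 890 × 380.7 g/m³ = 338.8 kg/d.
Net sludge production P_X = 0.2091 × 338.8 = 70.85 kg VSS/d.
Carbonaceous O₂ demand = substrate oxidised − cell-mass equivalent = 338.8 − 1.42 × 70.85 = 238.2 kg O₂/d.

R_O ≈ 238 kg O₂/d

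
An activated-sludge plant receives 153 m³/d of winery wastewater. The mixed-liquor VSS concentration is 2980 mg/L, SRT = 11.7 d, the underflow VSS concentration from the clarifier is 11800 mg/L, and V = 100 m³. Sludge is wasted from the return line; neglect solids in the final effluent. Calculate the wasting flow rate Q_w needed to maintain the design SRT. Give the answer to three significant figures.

Wasting from the return line (neglecting effluent solids): Q_w = V·X / (θ_c·X_r) = 100.0 × 2980 / (11.7 × 11800) = 2.158 m³/d.

Q_w ≈ 2.16 m³/d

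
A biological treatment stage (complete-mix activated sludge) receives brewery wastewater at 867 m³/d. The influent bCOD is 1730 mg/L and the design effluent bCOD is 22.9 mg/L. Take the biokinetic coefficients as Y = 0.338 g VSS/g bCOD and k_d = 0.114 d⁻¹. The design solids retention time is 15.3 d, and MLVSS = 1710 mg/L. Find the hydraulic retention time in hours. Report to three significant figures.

τ ≈ 45.2 h

From the SRT design equation V = Y Q (S₀−S) θ_c / [X (1 + k_d θ_c)] = 0.338 × 867 × (1730 − 22.9) × 15.3 / [1710 × (1 + 0.114 × 15.3)] = 7.65×10^6 / 4693 = 1631 m³.
Hydraulic retention time τ = V/Q = 1631 / 867 = 1.881 d = 45.15 h.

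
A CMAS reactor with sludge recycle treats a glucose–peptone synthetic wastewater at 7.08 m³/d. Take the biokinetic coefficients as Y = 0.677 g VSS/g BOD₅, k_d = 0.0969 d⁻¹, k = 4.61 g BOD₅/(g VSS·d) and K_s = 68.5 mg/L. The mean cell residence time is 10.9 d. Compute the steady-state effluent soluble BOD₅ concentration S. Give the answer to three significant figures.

S ≈ 4.41 mg/L

Effluent substrate depends only on kinetics and SRT: S = K_s(1 + k_d θ_c) / [θ_c(Yk − k_d) − 1] = 68.5 × (1 + 0.0969 × 10.9) / [10.9 × (0.677 × 4.61 − 0.0969) − 1] = 140.9 / 31.96 = 4.407 mg/L.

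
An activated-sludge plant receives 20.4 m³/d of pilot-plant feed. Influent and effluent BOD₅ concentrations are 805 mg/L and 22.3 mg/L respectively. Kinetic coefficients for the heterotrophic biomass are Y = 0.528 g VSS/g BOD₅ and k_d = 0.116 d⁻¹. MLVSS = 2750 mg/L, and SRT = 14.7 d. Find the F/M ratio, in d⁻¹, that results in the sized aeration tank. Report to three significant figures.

F/M ≈ 0.358 d⁻¹

Steady-state biomass mass balance: V·X·(1 + k_d·θ_c) = Y·Q·(S₀ − S)·θ_c, so V = 0.528 × 20.4 × (805 − 22.3) × 14.7 / [2750 × (1 + 0.116 × 14.7)] = 1.24×10^5 / 7439 = 16.66 m³.
F/M = applied load / biomass = Q·S₀/(V·X) = 20.4 × 805 / (16.66 × 2750) = 0.3585 d⁻¹.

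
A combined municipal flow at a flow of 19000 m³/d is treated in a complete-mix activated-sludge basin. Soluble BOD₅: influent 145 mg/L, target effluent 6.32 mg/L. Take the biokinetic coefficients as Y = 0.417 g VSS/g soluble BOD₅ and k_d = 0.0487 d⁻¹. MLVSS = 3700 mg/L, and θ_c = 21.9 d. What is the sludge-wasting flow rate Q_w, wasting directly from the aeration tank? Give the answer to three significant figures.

Steady-state biomass mass balance: V·X·(1 + k_d·θ_c) = Y·Q·(S₀ − S)·θ_c, so V = 0.417 × 19000 × (145 − 6.32) × 21.9 / [3700 × (1 + 0.0487 × 21.9)] = 2.41×10^7 / 7646 = 3147 m³.
With mixed-liquor wasting, θ_c = V/Q_w, so Q_w = V/θ_c = 3147/21.9 = 143.7 m³/d.

Q_w ≈ 144 m³/d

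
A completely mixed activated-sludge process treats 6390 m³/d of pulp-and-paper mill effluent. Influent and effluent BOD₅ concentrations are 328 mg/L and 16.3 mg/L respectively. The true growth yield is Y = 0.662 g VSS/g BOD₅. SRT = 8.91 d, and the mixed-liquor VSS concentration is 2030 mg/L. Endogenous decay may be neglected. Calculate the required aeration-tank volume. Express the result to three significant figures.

V ≈ 5790 m³

With k_d = 0 the design equation reduces to V = Y Q (S₀−S) θ_c / X = 0.662 × 6390 × (328 − 16.3) × 8.91 / 2030 = 5787 m³.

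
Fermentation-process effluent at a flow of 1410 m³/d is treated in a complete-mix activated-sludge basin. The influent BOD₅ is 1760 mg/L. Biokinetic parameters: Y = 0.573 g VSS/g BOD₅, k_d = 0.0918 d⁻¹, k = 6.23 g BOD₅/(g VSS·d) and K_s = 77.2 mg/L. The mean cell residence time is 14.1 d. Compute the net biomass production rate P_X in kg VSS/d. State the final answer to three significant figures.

From the Monod/SRT balance for a CMAS, S = K_s·(1+k_d θ_c)/[θ_c·(Y k − k_d) − 1] = 77.2 × (1 + 0.0918 × 14.1) / [14.1 × (0.573 × 6.23 − 0.0918) − 1] = 177.1 / 48.04 = 3.687 mg/L.
Correct the yield for decay: Y_obs = Y/(1 + k_d θ_c) = 0.573 / (1 + 0.0918 × 14.1) = 0.573 / 2.294 = 0.2497.
Substrate removed = Q·(S₀ − S) = 1410 m³/d × (1760 − 3.69) g/m³ = 2.48×10^6 g/d = 2476 kg/d.
Net biomass production P_X = Y_obs × Q·(S₀ − S) = 0.2497 × 2476 = 618.5 kg VSS/d.

P_X ≈ 618 kg VSS/d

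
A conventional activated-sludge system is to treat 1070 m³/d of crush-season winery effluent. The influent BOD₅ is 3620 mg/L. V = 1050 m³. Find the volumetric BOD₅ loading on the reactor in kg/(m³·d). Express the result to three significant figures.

Applied BOD₅ load per unit volume = Q·S₀/V = (1070 × 3620/1000)/1050 = 3.689 kg BOD₅·m⁻³·d⁻¹.

L_v ≈ 3.69 kg BOD₅/(m³·d)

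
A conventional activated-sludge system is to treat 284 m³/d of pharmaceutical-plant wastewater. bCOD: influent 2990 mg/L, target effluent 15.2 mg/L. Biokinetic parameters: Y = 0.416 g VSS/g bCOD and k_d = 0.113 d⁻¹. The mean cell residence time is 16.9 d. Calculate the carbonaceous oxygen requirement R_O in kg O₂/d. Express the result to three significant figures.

The observed yield is Y_obs = Y/(1 + k_d·θ_c) = 0.416 / (1 + 0.113 × 16.9) = 0.416 / 2.910 = 0.1430 g VSS per g bCOD removed.
Mass of bCOD removed per day: Q(S₀ − S) = 284 × 2975 g/m³ = 844.8 kg/d.
P_X = Y_obs·Q·(S₀ − S) = 0.1430 × 844.8 = 120.8 kg VSS/d.
R_O = Q·ΔS − 1.42 P_X = 844.8 − 171.5 = 673.3 kg O₂/d.

R_O ≈ 673 kg O₂/d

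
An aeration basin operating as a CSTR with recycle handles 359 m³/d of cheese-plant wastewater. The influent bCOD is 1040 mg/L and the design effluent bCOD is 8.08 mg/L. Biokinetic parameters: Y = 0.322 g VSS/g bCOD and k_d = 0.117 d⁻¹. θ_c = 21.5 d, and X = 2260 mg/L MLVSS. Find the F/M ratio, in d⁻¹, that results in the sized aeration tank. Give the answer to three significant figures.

F/M ≈ 0.512 d⁻¹

Rearranging the biomass balance for a CMAS with decay, V = Y·Q·ΔS·θ_c / [X·(1+k_d θ_c)] = 0.322 × 359 × (1040 − 8.08) × 21.5 / [2260 × (1 + 0.117 × 21.5)] = 2.56×10^6 / 7945 = 322.8 m³.
Food-to-microorganism ratio F/M = Q S₀ / (V X) = 359 × 1040 / (322.8 × 2260) = 0.5118 d⁻¹.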